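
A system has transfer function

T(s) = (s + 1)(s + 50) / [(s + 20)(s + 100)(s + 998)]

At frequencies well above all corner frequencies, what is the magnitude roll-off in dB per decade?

-20 dB/decade

Each pole contributes −20 dB/decade at high frequency; each zero contributes +20 dB/decade.
Net: 2 zero(s) − 3 pole(s) → -20 dB/decade.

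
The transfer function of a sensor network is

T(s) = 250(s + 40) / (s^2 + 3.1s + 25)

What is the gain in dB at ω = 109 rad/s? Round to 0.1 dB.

At s = jω = j109:
zero (s+40): 40 + j109 → |·| = √(40²+109²) = √13481 ≈ 116.11, ∠ = arctan(109/40) ≈ 69.85°
quadratic: (j109)² + 3.1·j109 + 25 = -11856 + j337.9 → |·| ≈ 11861, ∠ ≈ 178.37°
|T| = 250 · 116.11 / 11861 ≈ 2.4473
Gain = 20 log₁₀(2.4473) ≈ 7.77 dB

7.8 dB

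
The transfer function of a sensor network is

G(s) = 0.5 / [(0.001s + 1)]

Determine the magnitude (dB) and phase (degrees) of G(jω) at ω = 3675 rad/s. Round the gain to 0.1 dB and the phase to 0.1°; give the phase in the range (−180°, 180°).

At ω = 3675 rad/s:
pole (1 + j3675·0.001) = 1 + j3.675 → |·| ≈ 3.8086, ∠ ≈ 74.78°
|G| = 0.5 · 1 / (3.8086) ≈ 0.13128
Gain = 20 log₁₀(0.13128) ≈ -17.64 dB
∠G = (0°) − (74.78°) = -74.78°

-17.6 dB, -74.8°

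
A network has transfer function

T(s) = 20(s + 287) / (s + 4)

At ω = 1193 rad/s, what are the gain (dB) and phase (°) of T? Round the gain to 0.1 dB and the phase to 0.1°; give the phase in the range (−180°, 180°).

26.3 dB, -13.3°

At s = jω = j1193:
zero (s+287): 287 + j1193 → |·| = √(287²+1193²) = √1505618 ≈ 1227, ∠ = arctan(1193/287) ≈ 76.47°
pole (s+4): 4 + j1193 → |·| = √(4²+1193²) = √1423265 ≈ 1193, ∠ = arctan(1193/4) ≈ 89.81°
|T| = 20 · 1227 / 1193 ≈ 20.57
Gain = 20 log₁₀(20.57) ≈ 26.26 dB
∠T = 76.47° − 89.81° = -13.34°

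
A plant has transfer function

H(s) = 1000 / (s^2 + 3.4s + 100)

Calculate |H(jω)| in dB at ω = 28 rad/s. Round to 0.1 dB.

3.2 dB

At s = jω = j28:
quadratic: (j28)² + 3.4·j28 + 100 = -684 + j95.2 → |·| ≈ 690.59, ∠ ≈ 172.08°
|H| = 1000 / 690.59 ≈ 1.448
Gain = 20 log₁₀(1.448) ≈ 3.22 dB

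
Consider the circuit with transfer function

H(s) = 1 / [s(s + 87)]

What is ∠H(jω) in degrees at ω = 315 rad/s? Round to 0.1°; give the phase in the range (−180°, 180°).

At s = jω = j315:
pole (s+87): 87 + j315 → |·| = √(87²+315²) = √106794 ≈ 326.79, ∠ = arctan(315/87) ≈ 74.56°
pole at origin: |s| = 315, ∠ = 90.00° (in denominator)
∠H = 0.00° − 164.56° = -164.56°

-164.6°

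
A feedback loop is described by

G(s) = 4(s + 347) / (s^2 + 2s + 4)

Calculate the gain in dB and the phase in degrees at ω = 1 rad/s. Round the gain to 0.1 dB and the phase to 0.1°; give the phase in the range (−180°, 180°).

51.7 dB, -33.5°

At s = jω = j1:
zero (s+347): 347 + j1 → |·| = √(347²+1²) = √120410 ≈ 347, ∠ = arctan(1/347) ≈ 0.17°
quadratic: (j1)² + 2·j1 + 4 = 3 + j2 → |·| ≈ 3.6056, ∠ ≈ 33.69°
|G| = 4 · 347 / 3.6056 ≈ 384.96
Gain = 20 log₁₀(384.96) ≈ 51.71 dB
∠G = 0.17° − 33.69° = -33.52°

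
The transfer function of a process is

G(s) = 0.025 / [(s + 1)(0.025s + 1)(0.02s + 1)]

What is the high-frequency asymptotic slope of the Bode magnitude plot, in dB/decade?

Each pole contributes −20 dB/decade at high frequency; each zero contributes +20 dB/decade.
Net: 0 zero(s) − 3 pole(s) → -60 dB/decade.

-60 dB/decade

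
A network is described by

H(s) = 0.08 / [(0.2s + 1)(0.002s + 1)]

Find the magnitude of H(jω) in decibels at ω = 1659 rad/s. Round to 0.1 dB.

At ω = 1659 rad/s:
pole (1 + j1659·0.2) = 1 + j331.8 → |·| ≈ 331.8, ∠ ≈ 89.83°
pole (1 + j1659·0.002) = 1 + j3.318 → |·| ≈ 3.4654, ∠ ≈ 73.23°
|H| = 0.08 · 1 / (331.8 · 3.4654) ≈ 6.9576e-05
Gain = 20 log₁₀(6.9576e-05) ≈ -83.15 dB

-83.2 dB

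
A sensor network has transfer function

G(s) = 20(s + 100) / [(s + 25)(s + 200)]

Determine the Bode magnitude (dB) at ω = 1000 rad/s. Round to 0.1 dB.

-34.1 dB

At s = jω = j1000:
zero (s+100): 100 + j1000 → |·| = √(100²+1000²) = √1010000 ≈ 1005, ∠ = arctan(1000/100) ≈ 84.29°
pole (s+25): 25 + j1000 → |·| = √(25²+1000²) = √1000625 ≈ 1000.3, ∠ = arctan(1000/25) ≈ 88.57°
pole (s+200): 200 + j1000 → |·| = √(200²+1000²) = √1040000 ≈ 1019.8, ∠ = arctan(1000/200) ≈ 78.69°
|G| = 20 · 1005 / 1.0201e+06 ≈ 0.019704
Gain = 20 log₁₀(0.019704) ≈ -34.11 dB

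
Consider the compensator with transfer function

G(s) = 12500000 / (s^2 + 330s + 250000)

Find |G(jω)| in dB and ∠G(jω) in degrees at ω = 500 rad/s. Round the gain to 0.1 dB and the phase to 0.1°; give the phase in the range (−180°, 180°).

At s = jω = j500:
quadratic: (j500)² + 330·j500 + 250000 = 0 + j165000 → |·| ≈ 1.65e+05, ∠ ≈ 90.00°
|G| = 12500000 / 1.65e+05 ≈ 75.758
Gain = 20 log₁₀(75.758) ≈ 37.59 dB
∠G = 0.00° − 90.00° = -90.00°

37.6 dB, -90.0°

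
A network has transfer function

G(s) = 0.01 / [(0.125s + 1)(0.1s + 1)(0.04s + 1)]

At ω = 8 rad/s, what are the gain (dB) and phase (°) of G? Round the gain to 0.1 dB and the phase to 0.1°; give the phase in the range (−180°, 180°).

At ω = 8 rad/s:
pole (1 + j8·0.125) = 1 + j1 → |·| ≈ 1.4142, ∠ ≈ 45.00°
pole (1 + j8·0.1) = 1 + j0.8 → |·| ≈ 1.2806, ∠ ≈ 38.66°
pole (1 + j8·0.04) = 1 + j0.32 → |·| ≈ 1.05, ∠ ≈ 17.74°
|G| = 0.01 · 1 / (1.4142 · 1.2806 · 1.05) ≈ 0.0052588
Gain = 20 log₁₀(0.0052588) ≈ -45.58 dB
∠G = (0°) − (45.00° + 38.66° + 17.74°) = -101.40°

-45.6 dB, -101.4°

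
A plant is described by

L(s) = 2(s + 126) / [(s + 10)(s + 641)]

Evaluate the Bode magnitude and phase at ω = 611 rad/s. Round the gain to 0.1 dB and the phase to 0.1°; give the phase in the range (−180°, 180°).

-52.7 dB, -54.3°

At s = jω = j611:
zero (s+126): 126 + j611 → |·| = √(126²+611²) = √389197 ≈ 623.86, ∠ = arctan(611/126) ≈ 78.35°
pole (s+10): 10 + j611 → |·| = √(10²+611²) = √373421 ≈ 611.08, ∠ = arctan(611/10) ≈ 89.06°
pole (s+641): 641 + j611 → |·| = √(641²+611²) = √784202 ≈ 885.55, ∠ = arctan(611/641) ≈ 43.63°
|L| = 2 · 623.86 / 5.4114e+05 ≈ 0.0023057
Gain = 20 log₁₀(0.0023057) ≈ -52.74 dB
∠L = 78.35° − 132.69° = -54.34°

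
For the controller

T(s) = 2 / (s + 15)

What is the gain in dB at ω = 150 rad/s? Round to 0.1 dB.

-37.5 dB

Substitute s = j150:
Numerator: 2 = 2 + j0
Denominator: (j150) + 15 = 15 + j150
|N| = √(2² + 0²) ≈ 2, ∠N ≈ 0.00°
|D| = √(15² + 150²) ≈ 150.75, ∠D ≈ 84.29°
|T| = 2 / 150.75 ≈ 0.013267
Gain = 20 log₁₀(0.013267) ≈ -37.54 dB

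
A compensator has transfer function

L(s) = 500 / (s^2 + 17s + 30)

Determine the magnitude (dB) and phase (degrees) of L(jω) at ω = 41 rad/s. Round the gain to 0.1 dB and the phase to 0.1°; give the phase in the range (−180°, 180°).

Substitute s = j41:
Numerator: 500 = 500 + j0
Denominator: (j41)^2 + 17(j41) + 30 = -1651 + j697
|N| = √(500² + 0²) ≈ 500, ∠N ≈ 0.00°
|D| = √(1651² + 697²) ≈ 1792.1, ∠D ≈ 157.11°
|L| = 500 / 1792.1 ≈ 0.279
Gain = 20 log₁₀(0.279) ≈ -11.09 dB
∠L = 0.00° − 157.11° = -157.11°

-11.1 dB, -157.1°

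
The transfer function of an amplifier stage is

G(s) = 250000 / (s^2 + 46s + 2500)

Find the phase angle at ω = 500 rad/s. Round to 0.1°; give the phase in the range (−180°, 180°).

-174.7°

At s = jω = j500:
quadratic: (j500)² + 46·j500 + 2500 = -247500 + j23000 → |·| ≈ 2.4857e+05, ∠ ≈ 174.69°
∠G = 0.00° − 174.69° = -174.69°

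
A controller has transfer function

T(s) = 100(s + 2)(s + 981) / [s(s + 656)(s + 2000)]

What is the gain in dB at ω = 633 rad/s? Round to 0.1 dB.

At s = jω = j633:
zero (s+2): 2 + j633 → |·| = √(2²+633²) = √400693 ≈ 633, ∠ = arctan(633/2) ≈ 89.82°
zero (s+981): 981 + j633 → |·| = √(981²+633²) = √1363050 ≈ 1167.5, ∠ = arctan(633/981) ≈ 32.83°
pole (s+656): 656 + j633 → |·| = √(656²+633²) = √831025 ≈ 911.61, ∠ = arctan(633/656) ≈ 43.98°
pole (s+2000): 2000 + j633 → |·| = √(2000²+633²) = √4400689 ≈ 2097.8, ∠ = arctan(633/2000) ≈ 17.56°
pole at origin: |s| = 633, ∠ = 90.00° (in denominator)
|T| = 100 · 7.3903e+05 / 1.2105e+09 ≈ 0.061052
Gain = 20 log₁₀(0.061052) ≈ -24.29 dB

-24.3 dB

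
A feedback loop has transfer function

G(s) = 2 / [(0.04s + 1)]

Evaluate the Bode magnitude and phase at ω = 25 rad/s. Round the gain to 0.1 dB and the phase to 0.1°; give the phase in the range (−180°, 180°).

At ω = 25 rad/s:
pole (1 + j25·0.04) = 1 + j1 → |·| ≈ 1.4142, ∠ ≈ 45.00°
|G| = 2 · 1 / (1.4142) ≈ 1.4142
Gain = 20 log₁₀(1.4142) ≈ 3.01 dB
∠G = (0°) − (45.00°) = -45.00°

3.0 dB, -45.0°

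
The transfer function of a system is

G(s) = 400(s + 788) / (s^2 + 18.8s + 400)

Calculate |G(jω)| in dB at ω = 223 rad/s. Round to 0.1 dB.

At s = jω = j223:
zero (s+788): 788 + j223 → |·| = √(788²+223²) = √670673 ≈ 818.95, ∠ = arctan(223/788) ≈ 15.80°
quadratic: (j223)² + 18.8·j223 + 400 = -49329 + j4192.4 → |·| ≈ 49507, ∠ ≈ 175.14°
|G| = 400 · 818.95 / 49507 ≈ 6.6168
Gain = 20 log₁₀(6.6168) ≈ 16.41 dB

16.4 dB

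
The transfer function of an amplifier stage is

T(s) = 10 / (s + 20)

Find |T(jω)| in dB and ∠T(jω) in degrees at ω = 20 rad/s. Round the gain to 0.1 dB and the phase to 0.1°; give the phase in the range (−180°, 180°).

-9.0 dB, -45.0°

At s = jω = j20:
pole (s+20): 20 + j20 → |·| = √(20²+20²) = √800 ≈ 28.284, ∠ = arctan(20/20) ≈ 45.00°
|T| = 10 / 28.284 ≈ 0.35356
Gain = 20 log₁₀(0.35356) ≈ -9.03 dB
∠T = 0.00° − 45.00° = -45.00°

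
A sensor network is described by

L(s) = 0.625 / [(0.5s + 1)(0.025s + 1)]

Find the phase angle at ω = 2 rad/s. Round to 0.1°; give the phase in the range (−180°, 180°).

At ω = 2 rad/s:
pole (1 + j2·0.5) = 1 + j1 → |·| ≈ 1.4142, ∠ ≈ 45.00°
pole (1 + j2·0.025) = 1 + j0.05 → |·| ≈ 1.0012, ∠ ≈ 2.86°
∠L = (0°) − (45.00° + 2.86°) = -47.86°

-47.9°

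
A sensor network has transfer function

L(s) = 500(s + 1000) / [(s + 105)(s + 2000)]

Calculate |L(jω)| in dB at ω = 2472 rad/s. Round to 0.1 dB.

-15.4 dB

At s = jω = j2472:
zero (s+1000): 1000 + j2472 → |·| = √(1000²+2472²) = √7110784 ≈ 2666.6, ∠ = arctan(2472/1000) ≈ 67.98°
pole (s+105): 105 + j2472 → |·| = √(105²+2472²) = √6121809 ≈ 2474.2, ∠ = arctan(2472/105) ≈ 87.57°
pole (s+2000): 2000 + j2472 → |·| = √(2000²+2472²) = √10110784 ≈ 3179.7, ∠ = arctan(2472/2000) ≈ 51.03°
|L| = 500 · 2666.6 / 7.8672e+06 ≈ 0.16948
Gain = 20 log₁₀(0.16948) ≈ -15.42 dB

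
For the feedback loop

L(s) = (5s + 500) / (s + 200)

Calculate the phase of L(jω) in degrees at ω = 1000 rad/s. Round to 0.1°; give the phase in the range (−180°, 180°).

5.6°

Substitute s = j1000:
Numerator: 5(j1000) + 500 = 500 + j5000
Denominator: (j1000) + 200 = 200 + j1000
|N| = √(500² + 5000²) ≈ 5024.9, ∠N ≈ 84.29°
|D| = √(200² + 1000²) ≈ 1019.8, ∠D ≈ 78.69°
∠L = 84.29° − 78.69° = 5.60°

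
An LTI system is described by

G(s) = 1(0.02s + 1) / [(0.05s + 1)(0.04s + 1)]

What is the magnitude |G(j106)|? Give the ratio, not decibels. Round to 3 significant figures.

At ω = 106 rad/s:
zero (1 + j106·0.02) = 1 + j2.12 → |·| ≈ 2.344, ∠ ≈ 64.75°
pole (1 + j106·0.05) = 1 + j5.3 → |·| ≈ 5.3935, ∠ ≈ 79.32°
pole (1 + j106·0.04) = 1 + j4.24 → |·| ≈ 4.3563, ∠ ≈ 76.73°
|G| = 1 · 2.344 / (5.3935 · 4.3563) ≈ 0.099763

0.0998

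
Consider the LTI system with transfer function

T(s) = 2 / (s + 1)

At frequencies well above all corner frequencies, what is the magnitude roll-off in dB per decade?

-20 dB/decade

Each pole contributes −20 dB/decade at high frequency; each zero contributes +20 dB/decade.
Net: 0 zero(s) − 1 pole(s) → -20 dB/decade.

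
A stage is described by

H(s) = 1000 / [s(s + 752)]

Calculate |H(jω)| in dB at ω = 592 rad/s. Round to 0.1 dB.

-55.1 dB

At s = jω = j592:
pole (s+752): 752 + j592 → |·| = √(752²+592²) = √915968 ≈ 957.06, ∠ = arctan(592/752) ≈ 38.21°
pole at origin: |s| = 592, ∠ = 90.00° (in denominator)
|H| = 1000 / 5.6658e+05 ≈ 0.001765
Gain = 20 log₁₀(0.001765) ≈ -55.07 dB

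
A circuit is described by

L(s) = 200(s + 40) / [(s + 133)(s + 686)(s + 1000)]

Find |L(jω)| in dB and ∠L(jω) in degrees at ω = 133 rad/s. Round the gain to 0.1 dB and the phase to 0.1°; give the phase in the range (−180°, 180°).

-73.6 dB, 9.7°

At s = jω = j133:
zero (s+40): 40 + j133 → |·| = √(40²+133²) = √19289 ≈ 138.88, ∠ = arctan(133/40) ≈ 73.26°
pole (s+133): 133 + j133 → |·| = √(133²+133²) = √35378 ≈ 188.09, ∠ = arctan(133/133) ≈ 45.00°
pole (s+686): 686 + j133 → |·| = √(686²+133²) = √488285 ≈ 698.77, ∠ = arctan(133/686) ≈ 10.97°
pole (s+1000): 1000 + j133 → |·| = √(1000²+133²) = √1017689 ≈ 1008.8, ∠ = arctan(133/1000) ≈ 7.58°
|L| = 200 · 138.88 / 1.3259e+08 ≈ 0.00020949
Gain = 20 log₁₀(0.00020949) ≈ -73.58 dB
∠L = 73.26° − 63.55° = 9.71°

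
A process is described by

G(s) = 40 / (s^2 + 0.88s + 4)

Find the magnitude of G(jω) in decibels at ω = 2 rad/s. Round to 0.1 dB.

At s = jω = j2:
quadratic: (j2)² + 0.88·j2 + 4 = 0 + j1.76 → |·| ≈ 1.76, ∠ ≈ 90.00°
|G| = 40 / 1.76 ≈ 22.727
Gain = 20 log₁₀(22.727) ≈ 27.13 dB

27.1 dB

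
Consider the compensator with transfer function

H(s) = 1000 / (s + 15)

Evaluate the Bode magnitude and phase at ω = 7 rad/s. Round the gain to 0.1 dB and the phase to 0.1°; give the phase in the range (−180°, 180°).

Substitute s = j7:
Numerator: 1000 = 1000 + j0
Denominator: (j7) + 15 = 15 + j7
|N| = √(1000² + 0²) ≈ 1000, ∠N ≈ 0.00°
|D| = √(15² + 7²) ≈ 16.553, ∠D ≈ 25.02°
|H| = 1000 / 16.553 ≈ 60.412
Gain = 20 log₁₀(60.412) ≈ 35.62 dB
∠H = 0.00° − 25.02° = -25.02°

35.6 dB, -25.0°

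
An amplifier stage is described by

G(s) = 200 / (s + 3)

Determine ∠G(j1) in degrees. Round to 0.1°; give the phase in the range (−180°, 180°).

-18.4°

Substitute s = j1:
Numerator: 200 = 200 + j0
Denominator: (j1) + 3 = 3 + j1
|N| = √(200² + 0²) ≈ 200, ∠N ≈ 0.00°
|D| = √(3² + 1²) ≈ 3.1623, ∠D ≈ 18.43°
∠G = 0.00° − 18.43° = -18.43°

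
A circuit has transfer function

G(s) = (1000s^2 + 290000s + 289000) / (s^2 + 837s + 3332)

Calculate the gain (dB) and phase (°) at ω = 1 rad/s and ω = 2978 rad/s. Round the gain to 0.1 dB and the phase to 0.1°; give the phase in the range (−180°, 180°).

ω = 1: 41.5 dB, 31.1°; ω = 2978: 59.7 dB, 10.1°

Substitute s = j1:
Numerator: 1000(j1)^2 + 290000(j1) + 289000 = 288000 + j290000
Denominator: (j1)^2 + 837(j1) + 3332 = 3331 + j837
|N| = √(288000² + 290000²) ≈ 4.0871e+05, ∠N ≈ 45.20°
|D| = √(3331² + 837²) ≈ 3434.5, ∠D ≈ 14.11°
|G| = 4.0871e+05 / 3434.5 ≈ 119
Gain = 20 log₁₀(119) ≈ 41.51 dB
∠G = 45.20° − 14.11° = 31.09°

Substitute s = j2978:
Numerator: 1000(j2978)^2 + 290000(j2978) + 289000 = -8868195000 + j863620000
Denominator: (j2978)^2 + 837(j2978) + 3332 = -8865152 + j2492586
|N| = √(8868195000² + 863620000²) ≈ 8.9101e+09, ∠N ≈ 174.44°
|D| = √(8865152² + 2492586²) ≈ 9.2089e+06, ∠D ≈ 164.30°
|G| = 8.9101e+09 / 9.2089e+06 ≈ 967.55
Gain = 20 log₁₀(967.55) ≈ 59.71 dB
∠G = 174.44° − 164.30° = 10.14°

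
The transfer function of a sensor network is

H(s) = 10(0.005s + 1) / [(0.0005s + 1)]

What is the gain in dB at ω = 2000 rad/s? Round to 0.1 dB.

At ω = 2000 rad/s:
zero (1 + j2000·0.005) = 1 + j10 → |·| ≈ 10.05, ∠ ≈ 84.29°
pole (1 + j2000·0.0005) = 1 + j1 → |·| ≈ 1.4142, ∠ ≈ 45.00°
|H| = 10 · 10.05 / (1.4142) ≈ 71.065
Gain = 20 log₁₀(71.065) ≈ 37.03 dB

37.0 dB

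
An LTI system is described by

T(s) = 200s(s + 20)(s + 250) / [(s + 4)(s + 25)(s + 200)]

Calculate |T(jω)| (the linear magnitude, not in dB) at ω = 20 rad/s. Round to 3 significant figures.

216

At s = jω = j20:
zero (s+20): 20 + j20 → |·| = √(20²+20²) = √800 ≈ 28.284, ∠ = arctan(20/20) ≈ 45.00°
zero (s+250): 250 + j20 → |·| = √(250²+20²) = √62900 ≈ 250.8, ∠ = arctan(20/250) ≈ 4.57°
zero at origin: s = j20 → |·| = 20, ∠ = 90.00°
pole (s+4): 4 + j20 → |·| = √(4²+20²) = √416 ≈ 20.396, ∠ = arctan(20/4) ≈ 78.69°
pole (s+25): 25 + j20 → |·| = √(25²+20²) = √1025 ≈ 32.016, ∠ = arctan(20/25) ≈ 38.66°
pole (s+200): 200 + j20 → |·| = √(200²+20²) = √40400 ≈ 201, ∠ = arctan(20/200) ≈ 5.71°
|T| = 200 · 1.4187e+05 / 1.3125e+05 ≈ 216.18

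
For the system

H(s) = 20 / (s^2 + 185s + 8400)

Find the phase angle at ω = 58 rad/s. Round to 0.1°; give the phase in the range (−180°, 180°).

Substitute s = j58:
Numerator: 20 = 20 + j0
Denominator: (j58)^2 + 185(j58) + 8400 = 5036 + j10730
|N| = √(20² + 0²) ≈ 20, ∠N ≈ 0.00°
|D| = √(5036² + 10730²) ≈ 11853, ∠D ≈ 64.86°
∠H = 0.00° − 64.86° = -64.86°

-64.9°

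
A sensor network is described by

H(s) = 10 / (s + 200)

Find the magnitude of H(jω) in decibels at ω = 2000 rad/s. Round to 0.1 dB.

-46.1 dB

At s = jω = j2000:
pole (s+200): 200 + j2000 → |·| = √(200²+2000²) = √4040000 ≈ 2010, ∠ = arctan(2000/200) ≈ 84.29°
|H| = 10 / 2010 ≈ 0.0049751
Gain = 20 log₁₀(0.0049751) ≈ -46.06 dB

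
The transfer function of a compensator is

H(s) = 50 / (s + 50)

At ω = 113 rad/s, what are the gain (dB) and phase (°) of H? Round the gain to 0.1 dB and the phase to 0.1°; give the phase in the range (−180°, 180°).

-7.9 dB, -66.1°

Substitute s = j113:
Numerator: 50 = 50 + j0
Denominator: (j113) + 50 = 50 + j113
|N| = √(50² + 0²) ≈ 50, ∠N ≈ 0.00°
|D| = √(50² + 113²) ≈ 123.57, ∠D ≈ 66.13°
|H| = 50 / 123.57 ≈ 0.40463
Gain = 20 log₁₀(0.40463) ≈ -7.86 dB
∠H = 0.00° − 66.13° = -66.13°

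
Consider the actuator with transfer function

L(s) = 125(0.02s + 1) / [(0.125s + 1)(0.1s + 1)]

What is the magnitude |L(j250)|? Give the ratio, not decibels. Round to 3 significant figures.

0.815

At ω = 250 rad/s:
zero (1 + j250·0.02) = 1 + j5 → |·| ≈ 5.099, ∠ ≈ 78.69°
pole (1 + j250·0.125) = 1 + j31.25 → |·| ≈ 31.266, ∠ ≈ 88.17°
pole (1 + j250·0.1) = 1 + j25 → |·| ≈ 25.02, ∠ ≈ 87.71°
|L| = 125 · 5.099 / (31.266 · 25.02) ≈ 0.81477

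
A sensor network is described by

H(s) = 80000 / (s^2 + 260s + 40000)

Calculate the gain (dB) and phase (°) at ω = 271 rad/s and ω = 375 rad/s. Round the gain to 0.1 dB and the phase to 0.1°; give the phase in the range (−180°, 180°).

ω = 271: 0.2 dB, -115.4°; ω = 375: -4.9 dB, -135.9°

At s = jω = j271:
quadratic: (j271)² + 260·j271 + 40000 = -33441 + j70460 → |·| ≈ 77993, ∠ ≈ 115.39°
|H| = 80000 / 77993 ≈ 1.0257
Gain = 20 log₁₀(1.0257) ≈ 0.22 dB
∠H = 0.00° − 115.39° = -115.39°

At s = jω = j375:
quadratic: (j375)² + 260·j375 + 40000 = -100625 + j97500 → |·| ≈ 1.4011e+05, ∠ ≈ 135.90°
|H| = 80000 / 1.4011e+05 ≈ 0.57098
Gain = 20 log₁₀(0.57098) ≈ -4.87 dB
∠H = 0.00° − 135.90° = -135.90°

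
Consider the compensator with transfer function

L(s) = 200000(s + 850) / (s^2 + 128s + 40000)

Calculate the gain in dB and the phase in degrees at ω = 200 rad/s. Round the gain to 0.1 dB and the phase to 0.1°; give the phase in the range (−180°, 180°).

At s = jω = j200:
zero (s+850): 850 + j200 → |·| = √(850²+200²) = √762500 ≈ 873.21, ∠ = arctan(200/850) ≈ 13.24°
quadratic: (j200)² + 128·j200 + 40000 = 0 + j25600 → |·| ≈ 25600, ∠ ≈ 90.00°
|L| = 200000 · 873.21 / 25600 ≈ 6822
Gain = 20 log₁₀(6822) ≈ 76.68 dB
∠L = 13.24° − 90.00° = -76.76°

76.7 dB, -76.8°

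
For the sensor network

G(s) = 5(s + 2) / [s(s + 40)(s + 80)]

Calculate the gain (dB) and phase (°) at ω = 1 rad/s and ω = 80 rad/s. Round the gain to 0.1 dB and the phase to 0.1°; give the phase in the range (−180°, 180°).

At s = jω = j1:
zero (s+2): 2 + j1 → |·| = √(2²+1²) = √5 ≈ 2.2361, ∠ = arctan(1/2) ≈ 26.57°
pole (s+40): 40 + j1 → |·| = √(40²+1²) = √1601 ≈ 40.012, ∠ = arctan(1/40) ≈ 1.43°
pole (s+80): 80 + j1 → |·| = √(80²+1²) = √6401 ≈ 80.006, ∠ = arctan(1/80) ≈ 0.72°
pole at origin: |s| = 1, ∠ = 90.00° (in denominator)
|G| = 5 · 2.2361 / 3201.2 ≈ 0.0034926
Gain = 20 log₁₀(0.0034926) ≈ -49.14 dB
∠G = 26.57° − 92.15° = -65.58°

At s = jω = j80:
zero (s+2): 2 + j80 → |·| = √(2²+80²) = √6404 ≈ 80.025, ∠ = arctan(80/2) ≈ 88.57°
pole (s+40): 40 + j80 → |·| = √(40²+80²) = √8000 ≈ 89.443, ∠ = arctan(80/40) ≈ 63.43°
pole (s+80): 80 + j80 → |·| = √(80²+80²) = √12800 ≈ 113.14, ∠ = arctan(80/80) ≈ 45.00°
pole at origin: |s| = 80, ∠ = 90.00° (in denominator)
|G| = 5 · 80.025 / 8.0957e+05 ≈ 0.00049424
Gain = 20 log₁₀(0.00049424) ≈ -66.12 dB
∠G = 88.57° − 198.43° = -109.86°

ω = 1: -49.1 dB, -65.6°; ω = 80: -66.1 dB, -109.9°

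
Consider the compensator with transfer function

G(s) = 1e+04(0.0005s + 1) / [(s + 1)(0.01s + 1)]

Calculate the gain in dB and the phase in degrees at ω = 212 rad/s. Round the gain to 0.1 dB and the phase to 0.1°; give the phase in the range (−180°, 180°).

26.1 dB, -148.4°

At ω = 212 rad/s:
zero (1 + j212·0.0005) = 1 + j0.106 → |·| ≈ 1.0056, ∠ ≈ 6.05°
pole (1 + j212·1) = 1 + j212 → |·| ≈ 212, ∠ ≈ 89.73°
pole (1 + j212·0.01) = 1 + j2.12 → |·| ≈ 2.344, ∠ ≈ 64.75°
|G| = 1e+04 · 1.0056 / (212 · 2.344) ≈ 20.236
Gain = 20 log₁₀(20.236) ≈ 26.12 dB
∠G = (6.05°) − (89.73° + 64.75°) = -148.43°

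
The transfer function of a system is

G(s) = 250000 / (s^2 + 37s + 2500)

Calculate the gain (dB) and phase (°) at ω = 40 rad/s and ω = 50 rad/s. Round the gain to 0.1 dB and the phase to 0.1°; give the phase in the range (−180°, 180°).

ω = 40: 43.2 dB, -58.7°; ω = 50: 42.6 dB, -90.0°

At s = jω = j40:
quadratic: (j40)² + 37·j40 + 2500 = 900 + j1480 → |·| ≈ 1732.2, ∠ ≈ 58.70°
|G| = 250000 / 1732.2 ≈ 144.33
Gain = 20 log₁₀(144.33) ≈ 43.19 dB
∠G = 0.00° − 58.70° = -58.70°

At s = jω = j50:
quadratic: (j50)² + 37·j50 + 2500 = 0 + j1850 → |·| ≈ 1850, ∠ ≈ 90.00°
|G| = 250000 / 1850 ≈ 135.14
Gain = 20 log₁₀(135.14) ≈ 42.62 dB
∠G = 0.00° − 90.00° = -90.00°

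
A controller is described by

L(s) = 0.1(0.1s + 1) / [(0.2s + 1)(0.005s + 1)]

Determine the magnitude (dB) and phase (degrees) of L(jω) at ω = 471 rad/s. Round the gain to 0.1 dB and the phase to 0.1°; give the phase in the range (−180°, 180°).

-34.2 dB, -67.6°

At ω = 471 rad/s:
zero (1 + j471·0.1) = 1 + j47.1 → |·| ≈ 47.111, ∠ ≈ 88.78°
pole (1 + j471·0.2) = 1 + j94.2 → |·| ≈ 94.205, ∠ ≈ 89.39°
pole (1 + j471·0.005) = 1 + j2.355 → |·| ≈ 2.5585, ∠ ≈ 66.99°
|L| = 0.1 · 47.111 / (94.205 · 2.5585) ≈ 0.019546
Gain = 20 log₁₀(0.019546) ≈ -34.18 dB
∠L = (88.78°) − (89.39° + 66.99°) = -67.60°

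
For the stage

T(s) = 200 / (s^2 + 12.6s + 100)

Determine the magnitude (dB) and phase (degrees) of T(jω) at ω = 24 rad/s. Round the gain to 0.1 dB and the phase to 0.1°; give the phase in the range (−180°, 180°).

At s = jω = j24:
quadratic: (j24)² + 12.6·j24 + 100 = -476 + j302.4 → |·| ≈ 563.93, ∠ ≈ 147.57°
|T| = 200 / 563.93 ≈ 0.35465
Gain = 20 log₁₀(0.35465) ≈ -9.00 dB
∠T = 0.00° − 147.57° = -147.57°

-9.0 dB, -147.6°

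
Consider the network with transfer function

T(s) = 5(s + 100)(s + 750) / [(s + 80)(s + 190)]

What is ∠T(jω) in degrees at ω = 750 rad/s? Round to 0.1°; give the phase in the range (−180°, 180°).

-32.3°

At s = jω = j750:
zero (s+100): 100 + j750 → |·| = √(100²+750²) = √572500 ≈ 756.64, ∠ = arctan(750/100) ≈ 82.41°
zero (s+750): 750 + j750 → |·| = √(750²+750²) = √1125000 ≈ 1060.7, ∠ = arctan(750/750) ≈ 45.00°
pole (s+80): 80 + j750 → |·| = √(80²+750²) = √568900 ≈ 754.25, ∠ = arctan(750/80) ≈ 83.91°
pole (s+190): 190 + j750 → |·| = √(190²+750²) = √598600 ≈ 773.69, ∠ = arctan(750/190) ≈ 75.78°
∠T = 127.41° − 159.69° = -32.28°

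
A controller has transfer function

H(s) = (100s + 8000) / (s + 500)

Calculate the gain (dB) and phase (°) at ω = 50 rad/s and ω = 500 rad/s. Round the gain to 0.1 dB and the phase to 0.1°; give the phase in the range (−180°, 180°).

ω = 50: 25.5 dB, 26.3°; ω = 500: 37.1 dB, 35.9°

Substitute s = j50:
Numerator: 100(j50) + 8000 = 8000 + j5000
Denominator: (j50) + 500 = 500 + j50
|N| = √(8000² + 5000²) ≈ 9434, ∠N ≈ 32.01°
|D| = √(500² + 50²) ≈ 502.49, ∠D ≈ 5.71°
|H| = 9434 / 502.49 ≈ 18.775
Gain = 20 log₁₀(18.775) ≈ 25.47 dB
∠H = 32.01° − 5.71° = 26.30°

Substitute s = j500:
Numerator: 100(j500) + 8000 = 8000 + j50000
Denominator: (j500) + 500 = 500 + j500
|N| = √(8000² + 50000²) ≈ 50636, ∠N ≈ 80.91°
|D| = √(500² + 500²) ≈ 707.11, ∠D ≈ 45.00°
|H| = 50636 / 707.11 ≈ 71.61
Gain = 20 log₁₀(71.61) ≈ 37.10 dB
∠H = 80.91° − 45.00° = 35.91°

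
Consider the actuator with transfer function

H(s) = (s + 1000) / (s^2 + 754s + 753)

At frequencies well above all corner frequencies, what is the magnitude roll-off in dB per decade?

-20 dB/decade

Each pole contributes −20 dB/decade at high frequency; each zero contributes +20 dB/decade.
Net: 1 zero(s) − 2 pole(s) → -20 dB/decade.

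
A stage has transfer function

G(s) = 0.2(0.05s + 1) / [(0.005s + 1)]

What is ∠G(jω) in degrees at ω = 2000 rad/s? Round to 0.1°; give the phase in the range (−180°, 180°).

5.1°

At ω = 2000 rad/s:
zero (1 + j2000·0.05) = 1 + j100 → |·| ≈ 100, ∠ ≈ 89.43°
pole (1 + j2000·0.005) = 1 + j10 → |·| ≈ 10.05, ∠ ≈ 84.29°
∠G = (89.43°) − (84.29°) = 5.14°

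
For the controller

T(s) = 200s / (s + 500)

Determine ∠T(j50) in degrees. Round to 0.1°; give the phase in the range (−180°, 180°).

At s = jω = j50:
zero at origin: s = j50 → |·| = 50, ∠ = 90.00°
pole (s+500): 500 + j50 → |·| = √(500²+50²) = √252500 ≈ 502.49, ∠ = arctan(50/500) ≈ 5.71°
∠T = 90.00° − 5.71° = 84.29°

84.3°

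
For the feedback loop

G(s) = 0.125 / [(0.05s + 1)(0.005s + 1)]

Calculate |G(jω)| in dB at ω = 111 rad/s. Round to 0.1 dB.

-34.3 dB

At ω = 111 rad/s:
pole (1 + j111·0.05) = 1 + j5.55 → |·| ≈ 5.6394, ∠ ≈ 79.79°
pole (1 + j111·0.005) = 1 + j0.555 → |·| ≈ 1.1437, ∠ ≈ 29.03°
|G| = 0.125 · 1 / (5.6394 · 1.1437) ≈ 0.019381
Gain = 20 log₁₀(0.019381) ≈ -34.25 dB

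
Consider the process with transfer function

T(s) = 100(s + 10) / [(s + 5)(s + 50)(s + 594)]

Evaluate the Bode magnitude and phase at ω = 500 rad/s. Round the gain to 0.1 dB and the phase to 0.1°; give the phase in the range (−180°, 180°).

At s = jω = j500:
zero (s+10): 10 + j500 → |·| = √(10²+500²) = √250100 ≈ 500.1, ∠ = arctan(500/10) ≈ 88.85°
pole (s+5): 5 + j500 → |·| = √(5²+500²) = √250025 ≈ 500.02, ∠ = arctan(500/5) ≈ 89.43°
pole (s+50): 50 + j500 → |·| = √(50²+500²) = √252500 ≈ 502.49, ∠ = arctan(500/50) ≈ 84.29°
pole (s+594): 594 + j500 → |·| = √(594²+500²) = √602836 ≈ 776.43, ∠ = arctan(500/594) ≈ 40.09°
|T| = 100 · 500.1 / 1.9508e+08 ≈ 0.00025636
Gain = 20 log₁₀(0.00025636) ≈ -71.82 dB
∠T = 88.85° − 213.81° = -124.96°

-71.8 dB, -125.0°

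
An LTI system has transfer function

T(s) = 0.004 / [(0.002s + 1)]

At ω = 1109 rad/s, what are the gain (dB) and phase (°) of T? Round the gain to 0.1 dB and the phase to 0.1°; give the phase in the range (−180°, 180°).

At ω = 1109 rad/s:
pole (1 + j1109·0.002) = 1 + j2.218 → |·| ≈ 2.433, ∠ ≈ 65.73°
|T| = 0.004 · 1 / (2.433) ≈ 0.0016441
Gain = 20 log₁₀(0.0016441) ≈ -55.68 dB
∠T = (0°) − (65.73°) = -65.73°

-55.7 dB, -65.7°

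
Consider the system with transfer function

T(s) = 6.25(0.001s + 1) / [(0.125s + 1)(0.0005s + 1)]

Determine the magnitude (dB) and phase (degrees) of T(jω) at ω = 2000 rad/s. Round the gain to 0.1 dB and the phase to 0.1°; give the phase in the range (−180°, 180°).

At ω = 2000 rad/s:
zero (1 + j2000·0.001) = 1 + j2 → |·| ≈ 2.2361, ∠ ≈ 63.43°
pole (1 + j2000·0.125) = 1 + j250 → |·| ≈ 250, ∠ ≈ 89.77°
pole (1 + j2000·0.0005) = 1 + j1 → |·| ≈ 1.4142, ∠ ≈ 45.00°
|T| = 6.25 · 2.2361 / (250 · 1.4142) ≈ 0.039529
Gain = 20 log₁₀(0.039529) ≈ -28.06 dB
∠T = (63.43°) − (89.77° + 45.00°) = -71.34°

-28.1 dB, -71.3°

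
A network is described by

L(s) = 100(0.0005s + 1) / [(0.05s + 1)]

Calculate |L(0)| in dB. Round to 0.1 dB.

40.0 dB

L(0) = 100 · 1 / 1 = 100
20 log₁₀(100) ≈ 40.00 dB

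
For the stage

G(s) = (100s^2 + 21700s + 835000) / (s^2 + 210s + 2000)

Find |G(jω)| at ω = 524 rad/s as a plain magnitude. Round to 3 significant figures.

98.5

Substitute s = j524:
Numerator: 100(j524)^2 + 21700(j524) + 835000 = -26622600 + j11370800
Denominator: (j524)^2 + 210(j524) + 2000 = -272576 + j110040
|N| = √(26622600² + 11370800²) ≈ 2.8949e+07, ∠N ≈ 156.87°
|D| = √(272576² + 110040²) ≈ 2.9395e+05, ∠D ≈ 158.02°
|G| = 2.8949e+07 / 2.9395e+05 ≈ 98.483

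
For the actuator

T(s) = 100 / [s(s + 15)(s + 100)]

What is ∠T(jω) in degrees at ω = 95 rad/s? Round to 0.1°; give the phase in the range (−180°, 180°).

At s = jω = j95:
pole (s+15): 15 + j95 → |·| = √(15²+95²) = √9250 ≈ 96.177, ∠ = arctan(95/15) ≈ 81.03°
pole (s+100): 100 + j95 → |·| = √(100²+95²) = √19025 ≈ 137.93, ∠ = arctan(95/100) ≈ 43.53°
pole at origin: |s| = 95, ∠ = 90.00° (in denominator)
∠T = 0.00° − 214.56° = -214.56° ≡ 145.44° (principal value)

145.4°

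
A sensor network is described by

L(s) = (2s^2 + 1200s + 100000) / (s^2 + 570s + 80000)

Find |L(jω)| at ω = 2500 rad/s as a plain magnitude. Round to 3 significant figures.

2.01

Substitute s = j2500:
Numerator: 2(j2500)^2 + 1200(j2500) + 100000 = -12400000 + j3000000
Denominator: (j2500)^2 + 570(j2500) + 80000 = -6170000 + j1425000
|N| = √(12400000² + 3000000²) ≈ 1.2758e+07, ∠N ≈ 166.40°
|D| = √(6170000² + 1425000²) ≈ 6.3324e+06, ∠D ≈ 167.00°
|L| = 1.2758e+07 / 6.3324e+06 ≈ 2.0147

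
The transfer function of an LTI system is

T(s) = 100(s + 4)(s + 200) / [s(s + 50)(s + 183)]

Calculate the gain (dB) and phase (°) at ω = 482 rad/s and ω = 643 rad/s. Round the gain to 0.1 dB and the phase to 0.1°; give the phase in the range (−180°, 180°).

ω = 482: -13.6 dB, -86.3°; ω = 643: -16.1 dB, -87.3°

At s = jω = j482:
zero (s+4): 4 + j482 → |·| = √(4²+482²) = √232340 ≈ 482.02, ∠ = arctan(482/4) ≈ 89.52°
zero (s+200): 200 + j482 → |·| = √(200²+482²) = √272324 ≈ 521.85, ∠ = arctan(482/200) ≈ 67.46°
pole (s+50): 50 + j482 → |·| = √(50²+482²) = √234824 ≈ 484.59, ∠ = arctan(482/50) ≈ 84.08°
pole (s+183): 183 + j482 → |·| = √(183²+482²) = √265813 ≈ 515.57, ∠ = arctan(482/183) ≈ 69.21°
pole at origin: |s| = 482, ∠ = 90.00° (in denominator)
|T| = 100 · 2.5154e+05 / 1.2042e+08 ≈ 0.20889
Gain = 20 log₁₀(0.20889) ≈ -13.60 dB
∠T = 156.98° − 243.29° = -86.31°

At s = jω = j643:
zero (s+4): 4 + j643 → |·| = √(4²+643²) = √413465 ≈ 643.01, ∠ = arctan(643/4) ≈ 89.64°
zero (s+200): 200 + j643 → |·| = √(200²+643²) = √453449 ≈ 673.39, ∠ = arctan(643/200) ≈ 72.72°
pole (s+50): 50 + j643 → |·| = √(50²+643²) = √415949 ≈ 644.94, ∠ = arctan(643/50) ≈ 85.55°
pole (s+183): 183 + j643 → |·| = √(183²+643²) = √446938 ≈ 668.53, ∠ = arctan(643/183) ≈ 74.11°
pole at origin: |s| = 643, ∠ = 90.00° (in denominator)
|T| = 100 · 4.33e+05 / 2.7724e+08 ≈ 0.15618
Gain = 20 log₁₀(0.15618) ≈ -16.13 dB
∠T = 162.36° − 249.66° = -87.30°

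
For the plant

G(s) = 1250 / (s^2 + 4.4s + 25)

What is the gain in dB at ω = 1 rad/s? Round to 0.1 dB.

34.2 dB

At s = jω = j1:
quadratic: (j1)² + 4.4·j1 + 25 = 24 + j4.4 → |·| ≈ 24.4, ∠ ≈ 10.39°
|G| = 1250 / 24.4 ≈ 51.23
Gain = 20 log₁₀(51.23) ≈ 34.19 dB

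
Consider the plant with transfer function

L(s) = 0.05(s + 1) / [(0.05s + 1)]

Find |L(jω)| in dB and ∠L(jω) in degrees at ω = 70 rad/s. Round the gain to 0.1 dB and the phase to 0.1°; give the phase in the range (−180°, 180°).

At ω = 70 rad/s:
zero (1 + j70·1) = 1 + j70 → |·| ≈ 70.007, ∠ ≈ 89.18°
pole (1 + j70·0.05) = 1 + j3.5 → |·| ≈ 3.6401, ∠ ≈ 74.05°
|L| = 0.05 · 70.007 / (3.6401) ≈ 0.96161
Gain = 20 log₁₀(0.96161) ≈ -0.34 dB
∠L = (89.18°) − (74.05°) = 15.13°

-0.3 dB, 15.1°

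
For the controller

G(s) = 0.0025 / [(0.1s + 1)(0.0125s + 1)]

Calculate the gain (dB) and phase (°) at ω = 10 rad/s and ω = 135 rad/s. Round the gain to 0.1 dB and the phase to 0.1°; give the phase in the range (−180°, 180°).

At ω = 10 rad/s:
pole (1 + j10·0.1) = 1 + j1 → |·| ≈ 1.4142, ∠ ≈ 45.00°
pole (1 + j10·0.0125) = 1 + j0.125 → |·| ≈ 1.0078, ∠ ≈ 7.13°
|G| = 0.0025 · 1 / (1.4142 · 1.0078) ≈ 0.0017541
Gain = 20 log₁₀(0.0017541) ≈ -55.12 dB
∠G = (0°) − (45.00° + 7.13°) = -52.13°

At ω = 135 rad/s:
pole (1 + j135·0.1) = 1 + j13.5 → |·| ≈ 13.537, ∠ ≈ 85.76°
pole (1 + j135·0.0125) = 1 + j1.6875 → |·| ≈ 1.9615, ∠ ≈ 59.35°
|G| = 0.0025 · 1 / (13.537 · 1.9615) ≈ 9.4152e-05
Gain = 20 log₁₀(9.4152e-05) ≈ -80.52 dB
∠G = (0°) − (85.76° + 59.35°) = -145.11°

ω = 10: -55.1 dB, -52.1°; ω = 135: -80.5 dB, -145.1°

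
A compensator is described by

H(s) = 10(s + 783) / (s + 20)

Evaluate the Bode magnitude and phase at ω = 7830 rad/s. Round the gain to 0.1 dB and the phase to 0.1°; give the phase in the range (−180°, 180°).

At s = jω = j7830:
zero (s+783): 783 + j7830 → |·| = √(783²+7830²) = √61921989 ≈ 7869.1, ∠ = arctan(7830/783) ≈ 84.29°
pole (s+20): 20 + j7830 → |·| = √(20²+7830²) = √61309300 ≈ 7830, ∠ = arctan(7830/20) ≈ 89.85°
|H| = 10 · 7869.1 / 7830 ≈ 10.05
Gain = 20 log₁₀(10.05) ≈ 20.04 dB
∠H = 84.29° − 89.85° = -5.56°

20.0 dB, -5.6°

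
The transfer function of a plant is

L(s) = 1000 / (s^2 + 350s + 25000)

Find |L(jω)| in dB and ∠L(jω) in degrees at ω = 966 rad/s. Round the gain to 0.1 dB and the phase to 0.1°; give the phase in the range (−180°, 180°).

Substitute s = j966:
Numerator: 1000 = 1000 + j0
Denominator: (j966)^2 + 350(j966) + 25000 = -908156 + j338100
|N| = √(1000² + 0²) ≈ 1000, ∠N ≈ 0.00°
|D| = √(908156² + 338100²) ≈ 9.6905e+05, ∠D ≈ 159.58°
|L| = 1000 / 9.6905e+05 ≈ 0.0010319
Gain = 20 log₁₀(0.0010319) ≈ -59.73 dB
∠L = 0.00° − 159.58° = -159.58°

-59.7 dB, -159.6°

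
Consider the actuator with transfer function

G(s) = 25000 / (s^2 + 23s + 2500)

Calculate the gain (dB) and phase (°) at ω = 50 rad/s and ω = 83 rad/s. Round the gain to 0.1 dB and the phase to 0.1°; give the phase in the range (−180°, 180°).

At s = jω = j50:
quadratic: (j50)² + 23·j50 + 2500 = 0 + j1150 → |·| ≈ 1150, ∠ ≈ 90.00°
|G| = 25000 / 1150 ≈ 21.739
Gain = 20 log₁₀(21.739) ≈ 26.74 dB
∠G = 0.00° − 90.00° = -90.00°

At s = jω = j83:
quadratic: (j83)² + 23·j83 + 2500 = -4389 + j1909 → |·| ≈ 4786.2, ∠ ≈ 156.49°
|G| = 25000 / 4786.2 ≈ 5.2234
Gain = 20 log₁₀(5.2234) ≈ 14.36 dB
∠G = 0.00° − 156.49° = -156.49°

ω = 50: 26.7 dB, -90.0°; ω = 83: 14.4 dB, -156.5°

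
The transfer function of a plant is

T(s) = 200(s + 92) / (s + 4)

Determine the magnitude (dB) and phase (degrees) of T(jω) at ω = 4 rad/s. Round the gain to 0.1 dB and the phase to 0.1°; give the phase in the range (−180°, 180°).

70.3 dB, -42.5°

At s = jω = j4:
zero (s+92): 92 + j4 → |·| = √(92²+4²) = √8480 ≈ 92.087, ∠ = arctan(4/92) ≈ 2.49°
pole (s+4): 4 + j4 → |·| = √(4²+4²) = √32 ≈ 5.6569, ∠ = arctan(4/4) ≈ 45.00°
|T| = 200 · 92.087 / 5.6569 ≈ 3255.7
Gain = 20 log₁₀(3255.7) ≈ 70.25 dB
∠T = 2.49° − 45.00° = -42.51°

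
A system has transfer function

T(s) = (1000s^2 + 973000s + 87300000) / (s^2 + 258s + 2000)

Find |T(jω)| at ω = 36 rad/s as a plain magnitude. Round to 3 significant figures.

9.97e+03

Substitute s = j36:
Numerator: 1000(j36)^2 + 973000(j36) + 87300000 = 86004000 + j35028000
Denominator: (j36)^2 + 258(j36) + 2000 = 704 + j9288
|N| = √(86004000² + 35028000²) ≈ 9.2864e+07, ∠N ≈ 22.16°
|D| = √(704² + 9288²) ≈ 9314.6, ∠D ≈ 85.67°
|T| = 9.2864e+07 / 9314.6 ≈ 9969.7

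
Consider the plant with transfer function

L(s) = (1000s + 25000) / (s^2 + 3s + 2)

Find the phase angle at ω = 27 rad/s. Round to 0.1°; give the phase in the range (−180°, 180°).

-126.4°

Substitute s = j27:
Numerator: 1000(j27) + 25000 = 25000 + j27000
Denominator: (j27)^2 + 3(j27) + 2 = -727 + j81
|N| = √(25000² + 27000²) ≈ 36797, ∠N ≈ 47.20°
|D| = √(727² + 81²) ≈ 731.5, ∠D ≈ 173.64°
∠L = 47.20° − 173.64° = -126.44°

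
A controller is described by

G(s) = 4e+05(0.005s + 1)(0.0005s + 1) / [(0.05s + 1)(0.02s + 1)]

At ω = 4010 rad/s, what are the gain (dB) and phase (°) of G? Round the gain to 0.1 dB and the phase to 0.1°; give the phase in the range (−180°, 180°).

At ω = 4010 rad/s:
zero (1 + j4010·0.005) = 1 + j20.05 → |·| ≈ 20.075, ∠ ≈ 87.14°
zero (1 + j4010·0.0005) = 1 + j2.005 → |·| ≈ 2.2405, ∠ ≈ 63.49°
pole (1 + j4010·0.05) = 1 + j200.5 → |·| ≈ 200.5, ∠ ≈ 89.71°
pole (1 + j4010·0.02) = 1 + j80.2 → |·| ≈ 80.206, ∠ ≈ 89.29°
|G| = 4e+05 · 20.075 · 2.2405 / (200.5 · 80.206) ≈ 1118.8
Gain = 20 log₁₀(1118.8) ≈ 60.98 dB
∠G = (87.14° + 63.49°) − (89.71° + 89.29°) = -28.37°

61.0 dB, -28.4°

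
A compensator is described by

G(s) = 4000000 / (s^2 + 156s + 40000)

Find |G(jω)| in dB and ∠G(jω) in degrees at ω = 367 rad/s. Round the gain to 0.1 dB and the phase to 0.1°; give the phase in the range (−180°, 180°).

At s = jω = j367:
quadratic: (j367)² + 156·j367 + 40000 = -94689 + j57252 → |·| ≈ 1.1065e+05, ∠ ≈ 148.84°
|G| = 4000000 / 1.1065e+05 ≈ 36.15
Gain = 20 log₁₀(36.15) ≈ 31.16 dB
∠G = 0.00° − 148.84° = -148.84°

31.2 dB, -148.8°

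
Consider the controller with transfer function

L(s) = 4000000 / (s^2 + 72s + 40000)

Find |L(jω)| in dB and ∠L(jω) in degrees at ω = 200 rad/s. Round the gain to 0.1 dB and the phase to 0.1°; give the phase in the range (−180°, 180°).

At s = jω = j200:
quadratic: (j200)² + 72·j200 + 40000 = 0 + j14400 → |·| ≈ 14400, ∠ ≈ 90.00°
|L| = 4000000 / 14400 ≈ 277.78
Gain = 20 log₁₀(277.78) ≈ 48.87 dB
∠L = 0.00° − 90.00° = -90.00°

48.9 dB, -90.0°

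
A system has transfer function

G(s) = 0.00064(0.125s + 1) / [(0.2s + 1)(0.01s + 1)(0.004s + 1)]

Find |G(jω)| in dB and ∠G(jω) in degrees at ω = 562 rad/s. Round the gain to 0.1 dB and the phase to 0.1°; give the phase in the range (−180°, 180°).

At ω = 562 rad/s:
zero (1 + j562·0.125) = 1 + j70.25 → |·| ≈ 70.257, ∠ ≈ 89.18°
pole (1 + j562·0.2) = 1 + j112.4 → |·| ≈ 112.4, ∠ ≈ 89.49°
pole (1 + j562·0.01) = 1 + j5.62 → |·| ≈ 5.7083, ∠ ≈ 79.91°
pole (1 + j562·0.004) = 1 + j2.248 → |·| ≈ 2.4604, ∠ ≈ 66.02°
|G| = 0.00064 · 70.257 / (112.4 · 5.7083 · 2.4604) ≈ 2.8483e-05
Gain = 20 log₁₀(2.8483e-05) ≈ -90.91 dB
∠G = (89.18°) − (89.49° + 79.91° + 66.02°) = -146.24°

-90.9 dB, -146.2°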